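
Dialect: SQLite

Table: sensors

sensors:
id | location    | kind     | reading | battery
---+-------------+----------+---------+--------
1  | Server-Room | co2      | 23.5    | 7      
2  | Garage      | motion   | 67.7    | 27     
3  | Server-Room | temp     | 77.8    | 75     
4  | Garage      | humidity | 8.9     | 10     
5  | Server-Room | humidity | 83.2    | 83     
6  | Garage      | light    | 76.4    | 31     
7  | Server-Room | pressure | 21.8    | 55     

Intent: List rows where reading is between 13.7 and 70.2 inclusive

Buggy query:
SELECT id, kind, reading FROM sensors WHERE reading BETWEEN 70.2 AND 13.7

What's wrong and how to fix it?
Bug: The bounds are reversed; BETWEEN a AND b requires a <= b to match anything

Fix: Swap the bounds so the smaller value comes first

Corrected query:
SELECT id, kind, reading FROM sensors WHERE reading BETWEEN 13.7 AND 70.2

Result:
id | kind     | reading
---+----------+--------
1  | co2      | 23.5   
2  | motion   | 67.7   
7  | pressure | 21.8   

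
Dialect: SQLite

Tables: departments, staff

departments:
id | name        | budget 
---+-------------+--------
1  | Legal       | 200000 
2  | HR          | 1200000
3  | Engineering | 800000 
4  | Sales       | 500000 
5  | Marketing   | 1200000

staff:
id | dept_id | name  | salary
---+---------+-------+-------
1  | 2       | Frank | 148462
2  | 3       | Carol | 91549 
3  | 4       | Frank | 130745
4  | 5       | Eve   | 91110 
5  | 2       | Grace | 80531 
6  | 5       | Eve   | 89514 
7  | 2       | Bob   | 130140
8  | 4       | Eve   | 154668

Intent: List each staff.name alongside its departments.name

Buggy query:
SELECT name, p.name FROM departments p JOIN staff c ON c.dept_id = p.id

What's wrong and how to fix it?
Bug: 'name' exists in both joined tables, so the database can't tell which one is meant

Fix: Prefix ambiguous columns with the table alias

Corrected query:
SELECT c.name, p.name FROM departments p JOIN staff c ON c.dept_id = p.id

Result:
name  | name       
------+------------
Frank | HR         
Carol | Engineering
Frank | Sales      
Eve   | Marketing  
Grace | HR         
Eve   | Marketing  
Bob   | HR         
Eve   | Sales      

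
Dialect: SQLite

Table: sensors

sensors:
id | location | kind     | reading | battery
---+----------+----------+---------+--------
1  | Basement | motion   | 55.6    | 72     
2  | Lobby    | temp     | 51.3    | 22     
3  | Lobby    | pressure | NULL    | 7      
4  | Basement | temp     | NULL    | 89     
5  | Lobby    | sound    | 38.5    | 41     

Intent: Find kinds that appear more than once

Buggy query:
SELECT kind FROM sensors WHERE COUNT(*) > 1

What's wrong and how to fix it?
Bug: WHERE can't reference COUNT(*); aggregates are computed after WHERE

Fix: GROUP BY kind, then filter groups with HAVING COUNT(*) > 1

Corrected query:
SELECT kind FROM sensors GROUP BY kind HAVING COUNT(*) > 1

Result:
kind
----
temp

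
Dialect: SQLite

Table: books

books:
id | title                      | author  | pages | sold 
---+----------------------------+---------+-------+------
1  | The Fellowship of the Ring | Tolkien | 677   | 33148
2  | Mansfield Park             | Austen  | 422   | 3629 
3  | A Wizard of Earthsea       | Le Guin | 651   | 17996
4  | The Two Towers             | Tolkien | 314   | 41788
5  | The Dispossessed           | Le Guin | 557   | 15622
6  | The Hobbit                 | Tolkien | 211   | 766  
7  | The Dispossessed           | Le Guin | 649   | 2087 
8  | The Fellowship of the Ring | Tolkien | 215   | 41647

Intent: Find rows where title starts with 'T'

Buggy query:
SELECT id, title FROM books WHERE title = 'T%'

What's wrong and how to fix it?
Bug: '=' compares the literal string including the % character; pattern matching needs LIKE

Fix: Use LIKE for wildcard pattern matching

Corrected query:
SELECT id, title FROM books WHERE title LIKE 'T%'

Result:
id | title                     
---+---------------------------
1  | The Fellowship of the Ring
4  | The Two Towers            
5  | The Dispossessed          
6  | The Hobbit                
7  | The Dispossessed          
8  | The Fellowship of the Ring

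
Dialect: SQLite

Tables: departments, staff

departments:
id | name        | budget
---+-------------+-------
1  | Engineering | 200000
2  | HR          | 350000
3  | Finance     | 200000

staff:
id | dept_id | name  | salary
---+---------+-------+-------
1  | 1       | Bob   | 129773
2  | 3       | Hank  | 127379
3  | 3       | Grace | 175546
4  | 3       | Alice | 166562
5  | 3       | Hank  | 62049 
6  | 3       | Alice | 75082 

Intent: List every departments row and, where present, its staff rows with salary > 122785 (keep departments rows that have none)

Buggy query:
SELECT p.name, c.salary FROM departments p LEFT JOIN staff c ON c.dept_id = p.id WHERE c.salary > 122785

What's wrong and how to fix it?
Bug: Filtering c.salary in WHERE discards the NULL rows produced by LEFT JOIN, turning it into an inner join

Fix: Put 'c.salary > 122785' in the JOIN's ON clause instead of WHERE

Corrected query:
SELECT p.name, c.salary FROM departments p LEFT JOIN staff c ON c.dept_id = p.id AND c.salary > 122785

Result:
name        | salary
------------+-------
Engineering | 129773
HR          | NULL  
Finance     | 127379
Finance     | 166562
Finance     | 175546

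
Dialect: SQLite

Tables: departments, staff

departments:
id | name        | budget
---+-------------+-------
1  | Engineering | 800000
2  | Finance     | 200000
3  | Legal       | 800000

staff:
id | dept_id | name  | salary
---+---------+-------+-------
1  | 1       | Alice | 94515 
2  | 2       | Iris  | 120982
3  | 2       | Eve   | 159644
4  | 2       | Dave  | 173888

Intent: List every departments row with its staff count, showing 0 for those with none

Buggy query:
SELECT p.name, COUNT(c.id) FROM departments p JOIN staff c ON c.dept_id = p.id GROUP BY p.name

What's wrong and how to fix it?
Bug: An inner join excludes parents with zero children

Fix: Switch to LEFT JOIN to retain unmatched parent rows

Corrected query:
SELECT p.name, COUNT(c.id) FROM departments p LEFT JOIN staff c ON c.dept_id = p.id GROUP BY p.name

Result:
name        | COUNT(c.id)
------------+------------
Engineering | 1          
Finance     | 3          
Legal       | 0          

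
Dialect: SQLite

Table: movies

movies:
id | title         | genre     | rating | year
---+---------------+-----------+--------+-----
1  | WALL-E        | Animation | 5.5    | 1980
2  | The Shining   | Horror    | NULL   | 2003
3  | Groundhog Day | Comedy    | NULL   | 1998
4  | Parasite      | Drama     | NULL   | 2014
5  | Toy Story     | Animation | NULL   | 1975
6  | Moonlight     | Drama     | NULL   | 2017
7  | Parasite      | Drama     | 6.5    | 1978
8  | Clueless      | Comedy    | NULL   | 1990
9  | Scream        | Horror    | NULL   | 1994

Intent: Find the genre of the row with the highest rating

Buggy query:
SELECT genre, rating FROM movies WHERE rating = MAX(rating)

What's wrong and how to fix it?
Bug: WHERE is evaluated per row; an aggregate over the whole table isn't defined there

Fix: Use a subquery: WHERE rating = (SELECT MAX(rating) FROM movies)

Corrected query:
SELECT genre, rating FROM movies WHERE rating = (SELECT MAX(rating) FROM movies)

Result:
genre | rating
------+-------
Drama | 6.5   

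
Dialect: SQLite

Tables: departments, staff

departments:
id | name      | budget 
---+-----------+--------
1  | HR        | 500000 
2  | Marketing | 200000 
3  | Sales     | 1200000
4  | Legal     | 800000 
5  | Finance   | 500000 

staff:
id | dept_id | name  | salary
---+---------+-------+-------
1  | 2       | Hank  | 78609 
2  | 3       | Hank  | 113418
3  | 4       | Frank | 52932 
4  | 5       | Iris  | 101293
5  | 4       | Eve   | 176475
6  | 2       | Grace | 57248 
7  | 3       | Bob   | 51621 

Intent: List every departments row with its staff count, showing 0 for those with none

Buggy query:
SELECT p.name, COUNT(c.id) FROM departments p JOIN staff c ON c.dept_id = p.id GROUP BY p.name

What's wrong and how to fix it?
Bug: An inner join excludes parents with zero children

Fix: Switch to LEFT JOIN to retain unmatched parent rows

Corrected query:
SELECT p.name, COUNT(c.id) FROM departments p LEFT JOIN staff c ON c.dept_id = p.id GROUP BY p.name

Result:
name      | COUNT(c.id)
----------+------------
Finance   | 1          
HR        | 0          
Legal     | 2          
Marketing | 2          
Sales     | 2          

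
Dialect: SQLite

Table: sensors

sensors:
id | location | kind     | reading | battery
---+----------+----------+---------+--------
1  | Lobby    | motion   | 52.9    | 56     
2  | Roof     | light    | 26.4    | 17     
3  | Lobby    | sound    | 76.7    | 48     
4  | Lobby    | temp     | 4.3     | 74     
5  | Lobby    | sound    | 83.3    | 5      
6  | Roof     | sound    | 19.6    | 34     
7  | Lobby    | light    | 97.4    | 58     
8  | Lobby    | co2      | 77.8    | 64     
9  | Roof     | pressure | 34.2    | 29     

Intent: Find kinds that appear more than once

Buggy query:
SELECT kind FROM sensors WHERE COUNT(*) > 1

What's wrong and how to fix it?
Bug: COUNT(*) is an aggregate and cannot be used in WHERE

Fix: GROUP BY kind, then filter groups with HAVING COUNT(*) > 1

Corrected query:
SELECT kind FROM sensors GROUP BY kind HAVING COUNT(*) > 1

Result:
kind 
-----
light
sound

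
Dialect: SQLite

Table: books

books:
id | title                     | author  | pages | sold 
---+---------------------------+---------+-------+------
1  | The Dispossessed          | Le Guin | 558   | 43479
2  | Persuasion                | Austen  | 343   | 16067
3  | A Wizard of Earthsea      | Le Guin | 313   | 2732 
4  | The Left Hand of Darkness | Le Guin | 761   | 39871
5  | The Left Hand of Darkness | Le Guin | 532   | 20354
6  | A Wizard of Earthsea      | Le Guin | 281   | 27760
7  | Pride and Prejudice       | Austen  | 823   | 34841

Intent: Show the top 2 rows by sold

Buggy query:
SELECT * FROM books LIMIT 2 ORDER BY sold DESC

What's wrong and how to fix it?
Bug: ORDER BY cannot follow LIMIT; LIMIT is the final clause

Fix: Swap the clauses: ORDER BY first, then LIMIT

Corrected query:
SELECT * FROM books ORDER BY sold DESC LIMIT 2

Result:
id | title                     | author  | pages | sold 
---+---------------------------+---------+-------+------
1  | The Dispossessed          | Le Guin | 558   | 43479
4  | The Left Hand of Darkness | Le Guin | 761   | 39871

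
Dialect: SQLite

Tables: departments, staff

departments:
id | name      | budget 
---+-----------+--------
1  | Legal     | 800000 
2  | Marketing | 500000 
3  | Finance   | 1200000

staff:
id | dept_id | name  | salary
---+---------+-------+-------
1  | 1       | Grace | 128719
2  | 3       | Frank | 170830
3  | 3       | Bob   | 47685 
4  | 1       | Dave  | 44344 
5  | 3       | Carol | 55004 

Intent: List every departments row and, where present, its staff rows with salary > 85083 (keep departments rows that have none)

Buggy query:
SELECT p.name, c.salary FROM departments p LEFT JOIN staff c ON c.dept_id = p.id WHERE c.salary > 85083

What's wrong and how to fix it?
Bug: Filtering c.salary in WHERE discards the NULL rows produced by LEFT JOIN, turning it into an inner join

Fix: Put 'c.salary > 85083' in the JOIN's ON clause instead of WHERE

Corrected query:
SELECT p.name, c.salary FROM departments p LEFT JOIN staff c ON c.dept_id = p.id AND c.salary > 85083

Result:
name      | salary
----------+-------
Legal     | 128719
Marketing | NULL  
Finance   | 170830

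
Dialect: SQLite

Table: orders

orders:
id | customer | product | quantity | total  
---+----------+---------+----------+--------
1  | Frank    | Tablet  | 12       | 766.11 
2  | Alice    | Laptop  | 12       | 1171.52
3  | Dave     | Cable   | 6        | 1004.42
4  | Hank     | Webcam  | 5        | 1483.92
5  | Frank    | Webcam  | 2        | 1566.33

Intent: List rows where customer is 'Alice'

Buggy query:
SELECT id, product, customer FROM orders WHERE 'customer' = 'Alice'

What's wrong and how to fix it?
Bug: Single quotes denote string literals in SQL; the column name is being compared as a constant string

Fix: Reference the column as customer without single quotes

Corrected query:
SELECT id, product, customer FROM orders WHERE customer = 'Alice'

Result:
id | product | customer
---+---------+---------
2  | Laptop  | Alice   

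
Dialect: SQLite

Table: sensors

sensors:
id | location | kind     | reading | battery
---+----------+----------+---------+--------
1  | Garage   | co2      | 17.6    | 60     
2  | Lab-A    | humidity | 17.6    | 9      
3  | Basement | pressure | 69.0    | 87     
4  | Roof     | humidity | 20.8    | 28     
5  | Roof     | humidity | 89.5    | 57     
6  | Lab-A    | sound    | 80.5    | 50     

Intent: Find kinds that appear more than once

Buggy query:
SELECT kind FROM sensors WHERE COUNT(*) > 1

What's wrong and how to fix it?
Bug: COUNT(*) is an aggregate and cannot be used in WHERE

Fix: Group first, then use HAVING for the count condition

Corrected query:
SELECT kind FROM sensors GROUP BY kind HAVING COUNT(*) > 1

Result:
kind    
--------
humidity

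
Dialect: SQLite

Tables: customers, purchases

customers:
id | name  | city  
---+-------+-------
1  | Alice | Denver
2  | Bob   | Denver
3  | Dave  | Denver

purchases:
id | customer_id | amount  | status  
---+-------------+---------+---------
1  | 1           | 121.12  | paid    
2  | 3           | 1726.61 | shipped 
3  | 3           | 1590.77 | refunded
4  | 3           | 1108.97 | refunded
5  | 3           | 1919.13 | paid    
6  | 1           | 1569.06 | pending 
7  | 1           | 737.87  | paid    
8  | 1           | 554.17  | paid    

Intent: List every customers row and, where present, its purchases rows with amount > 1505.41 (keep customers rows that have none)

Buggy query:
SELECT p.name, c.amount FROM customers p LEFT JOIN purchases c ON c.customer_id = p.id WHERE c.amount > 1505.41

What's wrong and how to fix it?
Bug: A WHERE condition on the right-hand table after LEFT JOIN drops unmatched parents

Fix: Put 'c.amount > 1505.41' in the JOIN's ON clause instead of WHERE

Corrected query:
SELECT p.name, c.amount FROM customers p LEFT JOIN purchases c ON c.customer_id = p.id AND c.amount > 1505.41

Result:
name  | amount 
------+--------
Alice | 1569.06
Bob   | NULL   
Dave  | 1590.77
Dave  | 1726.61
Dave  | 1919.13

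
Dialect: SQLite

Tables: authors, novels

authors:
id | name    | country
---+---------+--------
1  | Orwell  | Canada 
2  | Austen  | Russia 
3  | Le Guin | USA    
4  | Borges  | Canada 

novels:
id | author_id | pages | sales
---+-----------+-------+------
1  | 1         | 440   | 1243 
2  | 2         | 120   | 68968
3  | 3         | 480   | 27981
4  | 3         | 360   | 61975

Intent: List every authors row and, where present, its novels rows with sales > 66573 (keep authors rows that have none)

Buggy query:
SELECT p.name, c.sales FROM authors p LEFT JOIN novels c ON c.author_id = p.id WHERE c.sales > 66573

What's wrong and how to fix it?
Bug: A WHERE condition on the right-hand table after LEFT JOIN drops unmatched parents

Fix: Put 'c.sales > 66573' in the JOIN's ON clause instead of WHERE

Corrected query:
SELECT p.name, c.sales FROM authors p LEFT JOIN novels c ON c.author_id = p.id AND c.sales > 66573

Result:
name    | sales
--------+------
Orwell  | NULL 
Austen  | 68968
Le Guin | NULL 
Borges  | NULL 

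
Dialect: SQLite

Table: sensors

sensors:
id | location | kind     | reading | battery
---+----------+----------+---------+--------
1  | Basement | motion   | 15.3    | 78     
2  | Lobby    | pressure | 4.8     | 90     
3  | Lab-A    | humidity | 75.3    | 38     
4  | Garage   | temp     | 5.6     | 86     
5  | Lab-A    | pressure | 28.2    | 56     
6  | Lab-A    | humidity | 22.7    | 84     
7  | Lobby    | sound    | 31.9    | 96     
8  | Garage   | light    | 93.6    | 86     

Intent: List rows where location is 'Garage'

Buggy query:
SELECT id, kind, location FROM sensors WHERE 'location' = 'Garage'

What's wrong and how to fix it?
Bug: Single quotes denote string literals in SQL; the column name is being compared as a constant string

Fix: Remove the quotes around the column name (or use double quotes for an identifier)

Corrected query:
SELECT id, kind, location FROM sensors WHERE location = 'Garage'

Result:
id | kind  | location
---+-------+---------
4  | temp  | Garage  
8  | light | Garage  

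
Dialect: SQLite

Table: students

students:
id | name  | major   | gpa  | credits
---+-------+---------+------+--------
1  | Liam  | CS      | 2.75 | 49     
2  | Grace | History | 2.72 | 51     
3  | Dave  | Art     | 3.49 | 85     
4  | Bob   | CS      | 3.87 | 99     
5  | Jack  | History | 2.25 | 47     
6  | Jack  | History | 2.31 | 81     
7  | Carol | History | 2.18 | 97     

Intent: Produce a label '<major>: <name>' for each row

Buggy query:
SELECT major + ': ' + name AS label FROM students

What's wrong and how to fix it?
Bug: SQLite uses || for string concatenation; + coerces text to numbers (yielding 0)

Fix: Use the || operator for string concatenation

Corrected query:
SELECT major || ': ' || name AS label FROM students

Result:
label         
--------------
CS: Liam      
History: Grace
Art: Dave     
CS: Bob       
History: Jack 
History: Jack 
History: Carol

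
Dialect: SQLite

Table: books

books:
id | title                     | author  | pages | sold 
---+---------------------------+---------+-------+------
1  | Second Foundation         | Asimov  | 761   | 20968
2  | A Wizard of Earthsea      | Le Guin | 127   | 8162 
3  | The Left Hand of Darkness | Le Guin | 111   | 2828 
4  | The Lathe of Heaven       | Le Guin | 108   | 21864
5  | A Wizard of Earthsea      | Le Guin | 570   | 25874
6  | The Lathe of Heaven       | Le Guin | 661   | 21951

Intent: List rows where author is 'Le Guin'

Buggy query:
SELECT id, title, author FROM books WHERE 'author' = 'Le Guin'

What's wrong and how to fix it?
Bug: Single quotes denote string literals in SQL; the column name is being compared as a constant string

Fix: Remove the quotes around the column name (or use double quotes for an identifier)

Corrected query:
SELECT id, title, author FROM books WHERE author = 'Le Guin'

Result:
id | title                     | author 
---+---------------------------+--------
2  | A Wizard of Earthsea      | Le Guin
3  | The Left Hand of Darkness | Le Guin
4  | The Lathe of Heaven       | Le Guin
5  | A Wizard of Earthsea      | Le Guin
6  | The Lathe of Heaven       | Le Guin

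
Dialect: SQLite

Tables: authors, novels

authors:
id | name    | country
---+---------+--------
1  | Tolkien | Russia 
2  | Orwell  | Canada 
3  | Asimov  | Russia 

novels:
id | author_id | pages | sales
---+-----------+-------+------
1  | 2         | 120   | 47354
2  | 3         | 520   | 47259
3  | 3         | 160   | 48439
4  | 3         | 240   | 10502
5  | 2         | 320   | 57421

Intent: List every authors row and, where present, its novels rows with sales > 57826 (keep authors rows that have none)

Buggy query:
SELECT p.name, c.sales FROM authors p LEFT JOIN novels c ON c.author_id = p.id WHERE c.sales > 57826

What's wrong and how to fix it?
Bug: A WHERE condition on the right-hand table after LEFT JOIN drops unmatched parents

Fix: Move the right-table condition into the ON clause so unmatched parents are kept

Corrected query:
SELECT p.name, c.sales FROM authors p LEFT JOIN novels c ON c.author_id = p.id AND c.sales > 57826

Result:
name    | sales
--------+------
Tolkien | NULL 
Orwell  | NULL 
Asimov  | NULL 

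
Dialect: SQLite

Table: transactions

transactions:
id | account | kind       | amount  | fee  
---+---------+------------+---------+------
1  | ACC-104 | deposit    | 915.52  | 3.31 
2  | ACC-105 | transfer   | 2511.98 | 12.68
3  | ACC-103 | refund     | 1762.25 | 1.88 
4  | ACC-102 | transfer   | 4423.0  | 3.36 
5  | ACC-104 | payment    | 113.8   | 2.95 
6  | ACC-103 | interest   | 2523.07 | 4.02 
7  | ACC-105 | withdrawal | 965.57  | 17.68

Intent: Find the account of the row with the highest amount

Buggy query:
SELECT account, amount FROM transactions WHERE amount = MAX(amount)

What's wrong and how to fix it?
Bug: WHERE is evaluated per row; an aggregate over the whole table isn't defined there

Fix: Wrap MAX in a scalar subquery so WHERE compares against a single value

Corrected query:
SELECT account, amount FROM transactions WHERE amount = (SELECT MAX(amount) FROM transactions)

Result:
account | amount
--------+-------
ACC-102 | 4423  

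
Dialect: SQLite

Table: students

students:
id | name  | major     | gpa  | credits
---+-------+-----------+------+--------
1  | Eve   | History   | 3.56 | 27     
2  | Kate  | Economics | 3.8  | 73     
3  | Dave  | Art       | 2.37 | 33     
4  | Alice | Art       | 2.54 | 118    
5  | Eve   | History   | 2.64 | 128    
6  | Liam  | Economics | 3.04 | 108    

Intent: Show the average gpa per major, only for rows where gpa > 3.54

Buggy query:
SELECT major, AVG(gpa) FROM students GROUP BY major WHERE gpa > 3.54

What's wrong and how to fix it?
Bug: Row-level WHERE must come before GROUP BY in the clause order

Fix: Place WHERE between FROM and GROUP BY

Corrected query:
SELECT major, AVG(gpa) FROM students WHERE gpa > 3.54 GROUP BY major

Result:
major     | AVG(gpa)
----------+---------
Economics | 3.8     
History   | 3.56    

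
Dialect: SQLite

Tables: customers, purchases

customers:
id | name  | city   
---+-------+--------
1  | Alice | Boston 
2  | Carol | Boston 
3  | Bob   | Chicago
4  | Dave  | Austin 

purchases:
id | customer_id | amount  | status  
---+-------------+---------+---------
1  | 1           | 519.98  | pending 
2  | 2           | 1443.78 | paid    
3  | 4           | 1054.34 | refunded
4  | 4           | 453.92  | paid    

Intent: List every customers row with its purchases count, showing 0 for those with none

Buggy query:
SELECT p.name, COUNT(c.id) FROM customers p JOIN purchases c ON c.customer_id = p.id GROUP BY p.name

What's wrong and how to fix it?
Bug: An inner join excludes parents with zero children

Fix: Use LEFT JOIN so parents without children still appear (COUNT(c.id) gives 0)

Corrected query:
SELECT p.name, COUNT(c.id) FROM customers p LEFT JOIN purchases c ON c.customer_id = p.id GROUP BY p.name

Result:
name  | COUNT(c.id)
------+------------
Alice | 1          
Bob   | 0          
Carol | 1          
Dave  | 2          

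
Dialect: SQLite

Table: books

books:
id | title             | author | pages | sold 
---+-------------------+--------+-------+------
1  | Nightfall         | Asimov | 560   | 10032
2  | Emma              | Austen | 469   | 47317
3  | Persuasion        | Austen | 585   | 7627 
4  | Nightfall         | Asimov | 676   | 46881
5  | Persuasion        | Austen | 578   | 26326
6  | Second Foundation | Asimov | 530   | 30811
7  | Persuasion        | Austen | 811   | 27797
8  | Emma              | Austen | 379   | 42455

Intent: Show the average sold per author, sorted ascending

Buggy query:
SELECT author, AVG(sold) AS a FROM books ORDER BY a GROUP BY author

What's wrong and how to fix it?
Bug: GROUP BY must precede ORDER BY

Fix: Reorder: SELECT … FROM … GROUP BY … ORDER BY …

Corrected query:
SELECT author, AVG(sold) AS a FROM books GROUP BY author ORDER BY a

Result:
author | a           
-------+-------------
Asimov | 29241.333333
Austen | 30304.4     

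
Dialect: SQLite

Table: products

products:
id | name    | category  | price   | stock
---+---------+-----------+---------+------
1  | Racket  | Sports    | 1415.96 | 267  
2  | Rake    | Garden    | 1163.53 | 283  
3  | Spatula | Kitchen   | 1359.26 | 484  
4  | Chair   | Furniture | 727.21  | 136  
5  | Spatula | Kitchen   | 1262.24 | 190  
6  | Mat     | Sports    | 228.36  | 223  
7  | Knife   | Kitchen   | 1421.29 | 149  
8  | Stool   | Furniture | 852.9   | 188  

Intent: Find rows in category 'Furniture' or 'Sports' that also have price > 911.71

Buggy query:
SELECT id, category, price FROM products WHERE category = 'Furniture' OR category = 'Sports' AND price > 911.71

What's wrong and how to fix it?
Bug: Without parentheses, AND is evaluated before OR, so the price filter only applies to the 'Sports' branch

Fix: Add parentheses around the OR so the AND applies to both alternatives

Corrected query:
SELECT id, category, price FROM products WHERE (category = 'Furniture' OR category = 'Sports') AND price > 911.71

Result:
id | category | price  
---+----------+--------
1  | Sports   | 1415.96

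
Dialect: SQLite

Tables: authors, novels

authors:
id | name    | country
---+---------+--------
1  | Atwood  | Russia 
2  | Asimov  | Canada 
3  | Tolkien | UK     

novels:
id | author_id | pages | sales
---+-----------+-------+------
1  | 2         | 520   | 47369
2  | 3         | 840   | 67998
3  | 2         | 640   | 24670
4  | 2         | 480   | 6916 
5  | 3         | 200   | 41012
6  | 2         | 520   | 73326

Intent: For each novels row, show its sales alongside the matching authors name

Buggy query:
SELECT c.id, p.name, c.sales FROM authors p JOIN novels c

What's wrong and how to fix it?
Bug: Missing join condition: each novels row is matched to all authors rows instead of just its own

Fix: Add ON c.author_id = p.id to the JOIN

Corrected query:
SELECT c.id, p.name, c.sales FROM authors p JOIN novels c ON c.author_id = p.id

Result:
id | name    | sales
---+---------+------
1  | Asimov  | 47369
2  | Tolkien | 67998
3  | Asimov  | 24670
4  | Asimov  | 6916 
5  | Tolkien | 41012
6  | Asimov  | 73326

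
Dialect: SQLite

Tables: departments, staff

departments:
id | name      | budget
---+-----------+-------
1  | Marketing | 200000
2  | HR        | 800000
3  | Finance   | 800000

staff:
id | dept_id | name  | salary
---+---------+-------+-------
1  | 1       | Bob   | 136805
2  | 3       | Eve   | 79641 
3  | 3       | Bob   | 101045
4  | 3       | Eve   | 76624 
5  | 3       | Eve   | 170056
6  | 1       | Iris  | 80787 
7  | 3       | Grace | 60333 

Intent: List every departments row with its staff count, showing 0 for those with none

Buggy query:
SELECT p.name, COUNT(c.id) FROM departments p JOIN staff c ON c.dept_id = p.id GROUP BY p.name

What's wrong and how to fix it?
Bug: An inner join excludes parents with zero children

Fix: Use LEFT JOIN so parents without children still appear (COUNT(c.id) gives 0)

Corrected query:
SELECT p.name, COUNT(c.id) FROM departments p LEFT JOIN staff c ON c.dept_id = p.id GROUP BY p.name

Result:
name      | COUNT(c.id)
----------+------------
Finance   | 5          
HR        | 0          
Marketing | 2          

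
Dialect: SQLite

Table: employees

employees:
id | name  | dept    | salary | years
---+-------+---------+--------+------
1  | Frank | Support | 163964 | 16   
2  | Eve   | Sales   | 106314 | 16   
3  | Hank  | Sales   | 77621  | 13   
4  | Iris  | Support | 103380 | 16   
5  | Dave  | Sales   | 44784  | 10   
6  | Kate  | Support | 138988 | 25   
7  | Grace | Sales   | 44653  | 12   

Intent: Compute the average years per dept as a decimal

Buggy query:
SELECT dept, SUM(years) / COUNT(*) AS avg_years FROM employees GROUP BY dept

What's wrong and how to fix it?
Bug: Both operands are integers, so '/' performs integer division and truncates

Fix: Multiply by 1.0 (or CAST to REAL) to force floating-point division

Corrected query:
SELECT dept, SUM(years) * 1.0 / COUNT(*) AS avg_years FROM employees GROUP BY dept

Result:
dept    | avg_years
--------+----------
Sales   | 12.75    
Support | 19       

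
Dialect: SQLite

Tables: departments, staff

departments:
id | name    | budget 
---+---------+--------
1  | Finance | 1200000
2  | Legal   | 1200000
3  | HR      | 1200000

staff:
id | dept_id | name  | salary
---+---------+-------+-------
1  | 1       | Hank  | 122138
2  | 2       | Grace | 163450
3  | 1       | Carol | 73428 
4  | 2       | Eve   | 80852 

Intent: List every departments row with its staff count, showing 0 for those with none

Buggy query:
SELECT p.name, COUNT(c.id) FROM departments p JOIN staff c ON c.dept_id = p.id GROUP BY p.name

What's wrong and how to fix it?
Bug: INNER JOIN drops departments rows that have no matching staff rows

Fix: Switch to LEFT JOIN to retain unmatched parent rows

Corrected query:
SELECT p.name, COUNT(c.id) FROM departments p LEFT JOIN staff c ON c.dept_id = p.id GROUP BY p.name

Result:
name    | COUNT(c.id)
--------+------------
Finance | 2          
HR      | 0          
Legal   | 2          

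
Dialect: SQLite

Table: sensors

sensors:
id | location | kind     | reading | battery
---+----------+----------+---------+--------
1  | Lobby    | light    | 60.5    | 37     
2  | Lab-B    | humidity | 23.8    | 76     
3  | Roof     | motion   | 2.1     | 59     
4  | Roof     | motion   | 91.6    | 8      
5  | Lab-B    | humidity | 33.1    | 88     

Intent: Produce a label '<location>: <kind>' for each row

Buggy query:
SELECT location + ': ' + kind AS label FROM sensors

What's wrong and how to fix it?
Bug: SQLite uses || for string concatenation; + coerces text to numbers (yielding 0)

Fix: Use the || operator for string concatenation

Corrected query:
SELECT location || ': ' || kind AS label FROM sensors

Result:
label          
---------------
Lobby: light   
Lab-B: humidity
Roof: motion   
Roof: motion   
Lab-B: humidity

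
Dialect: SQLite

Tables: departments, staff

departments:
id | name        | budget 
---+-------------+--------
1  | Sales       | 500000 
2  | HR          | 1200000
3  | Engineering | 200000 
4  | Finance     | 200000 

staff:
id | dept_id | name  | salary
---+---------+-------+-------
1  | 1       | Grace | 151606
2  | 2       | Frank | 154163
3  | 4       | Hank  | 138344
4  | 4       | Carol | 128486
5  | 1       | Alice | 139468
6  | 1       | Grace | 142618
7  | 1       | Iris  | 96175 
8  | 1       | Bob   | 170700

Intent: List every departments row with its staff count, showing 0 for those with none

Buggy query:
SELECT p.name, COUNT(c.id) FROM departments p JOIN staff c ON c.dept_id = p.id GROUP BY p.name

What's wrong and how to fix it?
Bug: An inner join excludes parents with zero children

Fix: Switch to LEFT JOIN to retain unmatched parent rows

Corrected query:
SELECT p.name, COUNT(c.id) FROM departments p LEFT JOIN staff c ON c.dept_id = p.id GROUP BY p.name

Result:
name        | COUNT(c.id)
------------+------------
Engineering | 0          
Finance     | 2          
HR          | 1          
Sales       | 5          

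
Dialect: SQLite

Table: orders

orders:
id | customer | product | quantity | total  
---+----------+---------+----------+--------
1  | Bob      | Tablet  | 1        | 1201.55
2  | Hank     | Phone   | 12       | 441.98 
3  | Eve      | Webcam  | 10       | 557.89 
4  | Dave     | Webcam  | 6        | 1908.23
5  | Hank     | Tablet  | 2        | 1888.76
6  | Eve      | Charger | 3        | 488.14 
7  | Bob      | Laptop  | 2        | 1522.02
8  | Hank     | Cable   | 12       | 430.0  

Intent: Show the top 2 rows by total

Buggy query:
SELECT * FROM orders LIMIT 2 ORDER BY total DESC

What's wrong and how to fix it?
Bug: ORDER BY cannot follow LIMIT; LIMIT is the final clause

Fix: Sort with ORDER BY, then apply LIMIT

Corrected query:
SELECT * FROM orders ORDER BY total DESC LIMIT 2

Result:
id | customer | product | quantity | total  
---+----------+---------+----------+--------
4  | Dave     | Webcam  | 6        | 1908.23
5  | Hank     | Tablet  | 2        | 1888.76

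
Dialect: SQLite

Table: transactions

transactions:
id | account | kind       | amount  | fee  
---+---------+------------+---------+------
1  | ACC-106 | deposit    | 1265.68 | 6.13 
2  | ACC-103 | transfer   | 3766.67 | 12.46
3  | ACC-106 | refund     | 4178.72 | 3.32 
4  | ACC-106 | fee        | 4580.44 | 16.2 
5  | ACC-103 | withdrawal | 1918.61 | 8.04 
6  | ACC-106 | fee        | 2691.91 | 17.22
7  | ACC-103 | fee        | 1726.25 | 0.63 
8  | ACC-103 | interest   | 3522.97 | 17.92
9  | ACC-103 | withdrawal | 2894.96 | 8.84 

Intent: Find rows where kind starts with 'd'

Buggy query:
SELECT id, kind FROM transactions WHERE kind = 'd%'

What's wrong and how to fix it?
Bug: Wildcards only work with LIKE; '=' treats '%' as a literal character

Fix: Replace '=' with LIKE so 'd%' is treated as a pattern

Corrected query:
SELECT id, kind FROM transactions WHERE kind LIKE 'd%'

Result:
id | kind   
---+--------
1  | deposit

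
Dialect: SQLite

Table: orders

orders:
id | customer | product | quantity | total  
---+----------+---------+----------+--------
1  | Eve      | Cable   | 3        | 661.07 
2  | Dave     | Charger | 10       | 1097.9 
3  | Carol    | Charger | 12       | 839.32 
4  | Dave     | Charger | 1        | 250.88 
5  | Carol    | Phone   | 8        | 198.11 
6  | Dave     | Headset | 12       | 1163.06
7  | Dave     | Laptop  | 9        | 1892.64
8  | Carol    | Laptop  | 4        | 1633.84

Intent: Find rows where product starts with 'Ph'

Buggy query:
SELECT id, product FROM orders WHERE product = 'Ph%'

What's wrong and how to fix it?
Bug: Wildcards only work with LIKE; '=' treats '%' as a literal character

Fix: Replace '=' with LIKE so 'Ph%' is treated as a pattern

Corrected query:
SELECT id, product FROM orders WHERE product LIKE 'Ph%'

Result:
id | product
---+--------
5  | Phone  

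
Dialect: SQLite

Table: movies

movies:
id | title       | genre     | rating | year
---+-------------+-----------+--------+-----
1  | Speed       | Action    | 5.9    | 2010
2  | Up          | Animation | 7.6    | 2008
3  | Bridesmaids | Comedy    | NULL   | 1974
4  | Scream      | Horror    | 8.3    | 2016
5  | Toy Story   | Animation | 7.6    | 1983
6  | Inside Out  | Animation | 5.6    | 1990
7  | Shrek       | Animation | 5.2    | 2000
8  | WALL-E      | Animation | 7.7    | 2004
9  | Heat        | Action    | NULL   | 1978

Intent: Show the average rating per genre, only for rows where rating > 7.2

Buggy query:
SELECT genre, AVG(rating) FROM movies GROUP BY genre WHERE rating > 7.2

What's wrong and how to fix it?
Bug: WHERE cannot follow GROUP BY

Fix: Place WHERE between FROM and GROUP BY

Corrected query:
SELECT genre, AVG(rating) FROM movies WHERE rating > 7.2 GROUP BY genre

Result:
genre     | AVG(rating)
----------+------------
Animation | 7.633333   
Horror    | 8.3        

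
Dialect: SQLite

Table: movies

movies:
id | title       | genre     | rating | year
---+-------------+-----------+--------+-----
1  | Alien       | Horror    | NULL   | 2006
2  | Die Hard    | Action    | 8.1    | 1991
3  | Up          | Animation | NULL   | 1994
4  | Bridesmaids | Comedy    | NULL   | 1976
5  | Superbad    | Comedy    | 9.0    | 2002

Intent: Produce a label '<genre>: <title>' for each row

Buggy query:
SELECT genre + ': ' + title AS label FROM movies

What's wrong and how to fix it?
Bug: '+' is numeric addition; on text columns SQLite converts them to 0 instead of concatenating

Fix: Use the || operator for string concatenation

Corrected query:
SELECT genre || ': ' || title AS label FROM movies

Result:
label              
-------------------
Horror: Alien      
Action: Die Hard   
Animation: Up      
Comedy: Bridesmaids
Comedy: Superbad   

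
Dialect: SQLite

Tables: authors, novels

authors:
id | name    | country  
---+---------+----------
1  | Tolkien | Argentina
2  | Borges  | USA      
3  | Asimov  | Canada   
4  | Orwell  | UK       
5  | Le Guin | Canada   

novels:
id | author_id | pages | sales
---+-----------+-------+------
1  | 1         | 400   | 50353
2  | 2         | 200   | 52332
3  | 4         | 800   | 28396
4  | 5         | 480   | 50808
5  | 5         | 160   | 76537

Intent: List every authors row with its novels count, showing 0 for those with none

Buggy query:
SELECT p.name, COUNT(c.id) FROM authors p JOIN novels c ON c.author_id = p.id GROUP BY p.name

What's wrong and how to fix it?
Bug: INNER JOIN drops authors rows that have no matching novels rows

Fix: Use LEFT JOIN so parents without children still appear (COUNT(c.id) gives 0)

Corrected query:
SELECT p.name, COUNT(c.id) FROM authors p LEFT JOIN novels c ON c.author_id = p.id GROUP BY p.name

Result:
name    | COUNT(c.id)
--------+------------
Asimov  | 0          
Borges  | 1          
Le Guin | 2          
Orwell  | 1          
Tolkien | 1          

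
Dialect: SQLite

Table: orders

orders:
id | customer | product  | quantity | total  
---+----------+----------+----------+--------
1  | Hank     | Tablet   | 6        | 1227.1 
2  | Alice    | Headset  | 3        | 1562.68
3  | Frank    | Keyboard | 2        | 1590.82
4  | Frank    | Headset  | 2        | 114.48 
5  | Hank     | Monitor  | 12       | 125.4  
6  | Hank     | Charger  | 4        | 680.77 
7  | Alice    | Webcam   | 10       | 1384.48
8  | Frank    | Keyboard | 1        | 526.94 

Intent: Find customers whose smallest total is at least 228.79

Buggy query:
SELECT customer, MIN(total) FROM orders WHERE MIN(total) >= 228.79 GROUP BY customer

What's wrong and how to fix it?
Bug: Aggregates like MIN are computed per group after WHERE runs

Fix: Replace WHERE with HAVING after the GROUP BY

Corrected query:
SELECT customer, MIN(total) FROM orders GROUP BY customer HAVING MIN(total) >= 228.79

Result:
customer | MIN(total)
---------+-----------
Alice    | 1384.48   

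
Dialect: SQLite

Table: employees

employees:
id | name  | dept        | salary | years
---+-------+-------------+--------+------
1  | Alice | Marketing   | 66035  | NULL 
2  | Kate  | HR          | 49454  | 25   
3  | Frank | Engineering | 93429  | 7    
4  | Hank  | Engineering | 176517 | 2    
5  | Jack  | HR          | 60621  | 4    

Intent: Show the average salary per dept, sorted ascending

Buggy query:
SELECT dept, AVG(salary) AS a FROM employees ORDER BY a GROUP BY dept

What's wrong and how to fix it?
Bug: ORDER BY appears before GROUP BY; SQL clause order requires GROUP BY first

Fix: Reorder: SELECT … FROM … GROUP BY … ORDER BY …

Corrected query:
SELECT dept, AVG(salary) AS a FROM employees GROUP BY dept ORDER BY a

Result:
dept        | a      
------------+--------
HR          | 55037.5
Marketing   | 66035  
Engineering | 134973 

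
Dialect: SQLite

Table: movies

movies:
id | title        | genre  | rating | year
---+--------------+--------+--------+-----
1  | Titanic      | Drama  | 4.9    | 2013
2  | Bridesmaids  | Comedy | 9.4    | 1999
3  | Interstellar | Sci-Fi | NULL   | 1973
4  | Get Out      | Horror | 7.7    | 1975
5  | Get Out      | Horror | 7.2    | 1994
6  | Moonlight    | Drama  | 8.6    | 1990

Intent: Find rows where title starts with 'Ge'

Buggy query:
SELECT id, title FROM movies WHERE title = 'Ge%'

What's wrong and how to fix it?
Bug: Wildcards only work with LIKE; '=' treats '%' as a literal character

Fix: Replace '=' with LIKE so 'Ge%' is treated as a pattern

Corrected query:
SELECT id, title FROM movies WHERE title LIKE 'Ge%'

Result:
id | title  
---+--------
4  | Get Out
5  | Get Out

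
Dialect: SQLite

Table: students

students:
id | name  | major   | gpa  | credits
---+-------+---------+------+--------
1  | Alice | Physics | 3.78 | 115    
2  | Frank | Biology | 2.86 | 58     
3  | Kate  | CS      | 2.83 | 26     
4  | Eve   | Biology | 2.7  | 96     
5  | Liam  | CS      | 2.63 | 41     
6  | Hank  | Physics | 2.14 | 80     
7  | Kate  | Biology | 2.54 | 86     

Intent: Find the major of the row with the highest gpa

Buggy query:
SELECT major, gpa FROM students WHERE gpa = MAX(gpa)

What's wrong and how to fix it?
Bug: MAX(gpa) is an aggregate and cannot be used directly in WHERE

Fix: Use a subquery: WHERE gpa = (SELECT MAX(gpa) FROM students)

Corrected query:
SELECT major, gpa FROM students WHERE gpa = (SELECT MAX(gpa) FROM students)

Result:
major   | gpa 
--------+-----
Physics | 3.78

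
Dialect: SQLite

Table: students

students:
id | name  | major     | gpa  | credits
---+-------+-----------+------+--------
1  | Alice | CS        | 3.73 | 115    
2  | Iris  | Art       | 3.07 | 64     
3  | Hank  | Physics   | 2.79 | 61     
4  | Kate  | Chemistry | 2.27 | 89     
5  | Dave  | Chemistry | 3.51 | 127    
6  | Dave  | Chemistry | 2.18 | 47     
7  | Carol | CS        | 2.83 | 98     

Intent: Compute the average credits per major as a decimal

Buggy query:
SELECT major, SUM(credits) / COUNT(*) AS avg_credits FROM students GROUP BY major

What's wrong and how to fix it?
Bug: Both operands are integers, so '/' performs integer division and truncates

Fix: Cast one side to REAL so the division keeps the fractional part

Corrected query:
SELECT major, SUM(credits) * 1.0 / COUNT(*) AS avg_credits FROM students GROUP BY major

Result:
major     | avg_credits
----------+------------
Art       | 64         
CS        | 106.5      
Chemistry | 87.666667  
Physics   | 61         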